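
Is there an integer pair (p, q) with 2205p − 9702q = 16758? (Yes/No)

Yes

gcd(2205, 9702): 9702 = 4·2205 + 882; 2205 = 2·882 + 441; 882 = 2·441 + 0 → 441
441 divides 16758, so a solution exists.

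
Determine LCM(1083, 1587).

1083 = 3 · 19²; 1587 = 3 · 23²
max exponents: 3 · 19² · 23² = 572907

572907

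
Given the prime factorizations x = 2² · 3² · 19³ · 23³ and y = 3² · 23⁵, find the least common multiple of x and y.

max exponent per prime: 2² · 3² · 19³ · 23⁵ = 1589287558932

1589287558932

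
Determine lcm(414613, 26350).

642650150

gcd first: 414613 = 15·26350 + 19363; 26350 = 1·19363 + 6987; 19363 = 2·6987 + 5389; 6987 = 1·5389 + 1598; 5389 = 3·1598 + 595; 1598 = 2·595 + 408; 595 = 1·408 + 187; 408 = 2·187 + 34; 187 = 5·34 + 17; 34 = 2·17 + 0 → gcd = 17
lcm = 414613·26350/gcd = 10925052550/17 = 642650150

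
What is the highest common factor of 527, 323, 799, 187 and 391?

17

gcd(527, 323): 527 = 1·323 + 204; 323 = 1·204 + 119; 204 = 1·119 + 85; 119 = 1·85 + 34; 85 = 2·34 + 17; 34 = 2·17 + 0 → 17
gcd(17, 799): 799 = 47·17 + 0 → 17
gcd(17, 187): 187 = 11·17 + 0 → 17
gcd(17, 391): 391 = 23·17 + 0 → 17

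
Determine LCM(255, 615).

255 = 3 · 5 · 17; 615 = 3 · 5 · 41
max exponents: 3 · 5 · 17 · 41 = 10455

10455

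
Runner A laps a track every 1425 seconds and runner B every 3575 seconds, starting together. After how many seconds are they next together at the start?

203775

gcd first: 3575 = 2·1425 + 725; 1425 = 1·725 + 700; 725 = 1·700 + 25; 700 = 28·25 + 0 → gcd = 25
lcm = 1425·3575/gcd = 5094375/25 = 203775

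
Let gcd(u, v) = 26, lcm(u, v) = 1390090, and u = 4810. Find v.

u·v = gcd·lcm = 26·1390090 = 36142340, so v = 36142340/4810 = 7514.

7514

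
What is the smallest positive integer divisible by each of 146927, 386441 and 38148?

942144703764

146927 = 11 · 19² · 37; 386441 = 11 · 19 · 43²; 38148 = 2² · 3 · 11 · 17²
lcm takes max exponent of each prime: 2² · 3 · 11 · 17² · 19² · 37 · 43² = 942144703764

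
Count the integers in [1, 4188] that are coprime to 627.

2405

627 = 3·11·19. Inclusion–exclusion on these primes:
4188 − ⌊4188/3⌋ − ⌊4188/11⌋ − ⌊4188/19⌋ + ⌊4188/33⌋ + ⌊4188/57⌋ + ⌊4188/209⌋ − ⌊4188/627⌋ = 2405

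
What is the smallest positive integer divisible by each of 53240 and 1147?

61066280

gcd first: 53240 = 46·1147 + 478; 1147 = 2·478 + 191; 478 = 2·191 + 96; 191 = 1·96 + 95; 96 = 1·95 + 1; 95 = 95·1 + 0 → gcd = 1
lcm = 53240·1147/gcd = 61066280/1 = 61066280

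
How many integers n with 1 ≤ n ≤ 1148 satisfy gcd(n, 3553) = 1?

931

Prime factors of 3553: 11, 17, 19. Count integers ≤ 1148 divisible by none of them.
By inclusion–exclusion: 1148 − ⌊1148/11⌋ − ⌊1148/17⌋ − ⌊1148/19⌋ + ⌊1148/187⌋ + ⌊1148/209⌋ + ⌊1148/323⌋ − ⌊1148/3553⌋ = 931.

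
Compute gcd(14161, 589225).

14161 = 7² · 17²
589225 = 5² · 7² · 13 · 37
Common: 7² = 49

49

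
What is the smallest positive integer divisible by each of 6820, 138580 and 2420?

519813580

6820 = 2² · 5 · 11 · 31; 138580 = 2² · 5 · 13² · 41; 2420 = 2² · 5 · 11²
lcm takes max exponent of each prime: 2² · 5 · 11² · 13² · 31 · 41 = 519813580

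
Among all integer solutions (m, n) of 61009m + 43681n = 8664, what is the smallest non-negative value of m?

gcd(61009, 43681) = 361 (Euclid: 61009 = 1·43681 + 17328; 43681 = 2·17328 + 9025; 17328 = 1·9025 + 8303; 9025 = 1·8303 + 722; 8303 = 11·722 + 361; 722 = 2·361 + 0), and 361 | 8664.
Extended Euclid: 61009·(58) + 43681·(-81) = 361. Scale by 24: m₀ = 1392.
General solution m = m₀ + 121t; reducing mod 121 gives m = 61 (and n = -85).

61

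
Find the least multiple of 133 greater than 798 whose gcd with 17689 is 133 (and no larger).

Multiples of 133 above 798: 133·7, 133·8, … . Need the cofactor coprime to 17689/133 = 133.
Checking s = 7, 8, … the first with gcd(s, 133) = 1 is s = 8, giving 1064.

1064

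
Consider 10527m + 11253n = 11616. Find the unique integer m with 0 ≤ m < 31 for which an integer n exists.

15

gcd(10527, 11253) = 363 (Euclid: 11253 = 1·10527 + 726; 10527 = 14·726 + 363; 726 = 2·363 + 0), and 363 | 11616.
Extended Euclid: 10527·(15) + 11253·(-14) = 363. Scale by 32: m₀ = 480.
General solution m = m₀ + 31t; reducing mod 31 gives m = 15 (and n = -13).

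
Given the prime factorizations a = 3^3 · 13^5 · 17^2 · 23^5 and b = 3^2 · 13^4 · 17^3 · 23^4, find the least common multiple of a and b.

317005261082943849

max exponent per prime: 3^3 · 13^5 · 17^3 · 23^5 = 317005261082943849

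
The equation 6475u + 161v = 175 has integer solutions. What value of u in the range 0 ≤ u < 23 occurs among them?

Euclid: 6475 = 40·161 + 35; 161 = 4·35 + 21; 35 = 1·21 + 14; 21 = 1·14 + 7; 14 = 2·7 + 0 → gcd = 7; 175 = 7·25.
Back-substitution yields 6475·(-9) + 161·(362) = 7, so one solution is u = -9·25 = -225, v = 362·25 = 9050.
Solutions in u differ by 161/7 = 23; the one in [0, 23) is -225 mod 23 = 5.

5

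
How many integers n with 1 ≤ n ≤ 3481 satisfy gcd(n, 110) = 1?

110 = 2·5·11. Inclusion–exclusion on these primes:
3481 − ⌊3481/2⌋ − ⌊3481/5⌋ − ⌊3481/11⌋ + ⌊3481/10⌋ + ⌊3481/22⌋ + ⌊3481/55⌋ − ⌊3481/110⌋ = 1267

1267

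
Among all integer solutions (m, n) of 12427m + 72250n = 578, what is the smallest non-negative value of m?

64

gcd(12427, 72250) = 289 (Euclid: 72250 = 5·12427 + 10115; 12427 = 1·10115 + 2312; 10115 = 4·2312 + 867; 2312 = 2·867 + 578; 867 = 1·578 + 289; 578 = 2·289 + 0), and 289 | 578.
Extended Euclid: 12427·(-93) + 72250·(16) = 289. Scale by 2: m₀ = -186.
General solution m = m₀ + 250t; reducing mod 250 gives m = 64 (and n = -11).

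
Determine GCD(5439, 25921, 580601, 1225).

49

gcd(5439, 25921): 25921 = 4·5439 + 4165; 5439 = 1·4165 + 1274; 4165 = 3·1274 + 343; 1274 = 3·343 + 245; 343 = 1·245 + 98; 245 = 2·98 + 49; 98 = 2·49 + 0 → 49
gcd(49, 580601): 580601 = 11849·49 + 0 → 49
gcd(49, 1225): 1225 = 25·49 + 0 → 49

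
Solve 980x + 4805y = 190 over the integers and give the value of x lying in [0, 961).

Euclid: 4805 = 4·980 + 885; 980 = 1·885 + 95; 885 = 9·95 + 30; 95 = 3·30 + 5; 30 = 6·5 + 0 → gcd = 5; 190 = 5·38.
Back-substitution yields 980·(152) + 4805·(-31) = 5, so one solution is x = 152·38 = 5776, y = -31·38 = -1178.
Solutions in x differ by 4805/5 = 961; the one in [0, 961) is 5776 mod 961 = 10.

10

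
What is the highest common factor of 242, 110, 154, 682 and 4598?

gcd(242, 110): 242 = 2·110 + 22; 110 = 5·22 + 0 → 22
gcd(22, 154): 154 = 7·22 + 0 → 22
gcd(22, 682): 682 = 31·22 + 0 → 22
gcd(22, 4598): 4598 = 209·22 + 0 → 22

22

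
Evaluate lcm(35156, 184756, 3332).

35156 = 2² · 11 · 17 · 47; 184756 = 2² · 11 · 13 · 17 · 19; 3332 = 2² · 7² · 17
lcm takes max exponent of each prime: 2² · 7² · 11 · 13 · 17 · 19 · 47 = 425493068

425493068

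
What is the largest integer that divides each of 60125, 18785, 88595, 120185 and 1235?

60125 = 5³ · 13 · 37; 18785 = 5 · 13 · 17²; 88595 = 5 · 13 · 29 · 47; 120185 = 5 · 13 · 43²; 1235 = 5 · 13 · 19
gcd takes min exponent of each prime: 5 · 13 = 65

65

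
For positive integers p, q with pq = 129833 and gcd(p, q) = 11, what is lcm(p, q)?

11803

For any two positive integers, gcd × lcm equals their product. Hence lcm = 129833 / 11 = 11803.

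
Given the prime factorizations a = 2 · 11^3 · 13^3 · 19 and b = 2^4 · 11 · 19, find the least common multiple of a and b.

max exponent per prime: 2^4 · 11^3 · 13^3 · 19 = 888958928

888958928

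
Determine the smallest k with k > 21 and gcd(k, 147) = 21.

Multiples of 21 above 21: 21·2, 21·3, … . Need the cofactor coprime to 147/21 = 7.
Checking s = 2, 3, … the first with gcd(s, 7) = 1 is s = 2, giving 42.

42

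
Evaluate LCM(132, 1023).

132 = 2² · 3 · 11; 1023 = 3 · 11 · 31
max exponents: 2² · 3 · 11 · 31 = 4092

4092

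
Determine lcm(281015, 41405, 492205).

lcm(281015, 41405) = 281015·41405/gcd = 11635426075/245 = 47491535
lcm(47491535, 492205) = 47491535·492205/gcd = 23375570984675/245 = 95410493815

95410493815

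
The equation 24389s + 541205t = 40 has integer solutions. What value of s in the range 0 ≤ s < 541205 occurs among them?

Euclid: 541205 = 22·24389 + 4647; 24389 = 5·4647 + 1154; 4647 = 4·1154 + 31; 1154 = 37·31 + 7; 31 = 4·7 + 3; 7 = 2·3 + 1; 3 = 3·1 + 0 → gcd = 1; 40 = 1·40.
Back-substitution yields 24389·(157109) + 541205·(-7080) = 1, so one solution is s = 157109·40 = 6284360, t = -7080·40 = -283200.
Solutions in s differ by 541205/1 = 541205; the one in [0, 541205) is 6284360 mod 541205 = 331105.

331105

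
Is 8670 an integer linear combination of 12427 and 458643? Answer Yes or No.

Yes

gcd(12427, 458643): 458643 = 36·12427 + 11271; 12427 = 1·11271 + 1156; 11271 = 9·1156 + 867; 1156 = 1·867 + 289; 867 = 3·289 + 0 → 289
289 divides 8670, so a solution exists.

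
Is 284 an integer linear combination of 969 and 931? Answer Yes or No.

By Bézout, 969x − 931y = 284 has integer solutions iff gcd(969, 931) | 284.
Euclid: 969 = 1·931 + 38; 931 = 24·38 + 19; 38 = 2·19 + 0. gcd = 19; 284 mod 19 = 18. No.

No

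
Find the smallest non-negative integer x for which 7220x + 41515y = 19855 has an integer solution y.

20

Reduce mod 41515: 7220x ≡ 19855 (mod 41515). With g = gcd(7220, 41515) = 1805 dividing 19855, divide through: 4x ≡ 11 (mod 23).
Since gcd(4, 23) = 1, x ≡ 11·(4)⁻¹ ≡ 20 (mod 23). Smallest non-negative: 20.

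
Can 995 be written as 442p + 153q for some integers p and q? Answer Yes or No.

No

By Bézout, 442p + 153q = 995 has integer solutions iff gcd(442, 153) | 995.
Euclid: 442 = 2·153 + 136; 153 = 1·136 + 17; 136 = 8·17 + 0. gcd = 17; 995 mod 17 = 9. No.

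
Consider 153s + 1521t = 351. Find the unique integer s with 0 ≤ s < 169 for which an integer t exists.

52

Euclid: 1521 = 9·153 + 144; 153 = 1·144 + 9; 144 = 16·9 + 0 → gcd = 9; 351 = 9·39.
Back-substitution yields 153·(10) + 1521·(-1) = 9, so one solution is s = 10·39 = 390, t = -1·39 = -39.
Solutions in s differ by 1521/9 = 169; the one in [0, 169) is 390 mod 169 = 52.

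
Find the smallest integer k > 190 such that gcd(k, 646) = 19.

209

gcd(k, 646) = 19 forces 19 | k; write k = 19s. Then gcd(19s, 19·34) = 19·gcd(s, 34), so need gcd(s, 34) = 1.
19s > 190 gives s ≥ 11. The least s ≥ 11 coprime to 34 is 11, so k = 19·11 = 209.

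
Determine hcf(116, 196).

Euclid: 196 = 1·116 + 80; 116 = 1·80 + 36; 80 = 2·36 + 8; 36 = 4·8 + 4; 8 = 2·4 + 0. Last nonzero remainder: 4.

4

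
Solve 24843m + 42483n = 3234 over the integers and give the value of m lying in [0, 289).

284

Euclid: 42483 = 1·24843 + 17640; 24843 = 1·17640 + 7203; 17640 = 2·7203 + 3234; 7203 = 2·3234 + 735; 3234 = 4·735 + 294; 735 = 2·294 + 147; 294 = 2·147 + 0 → gcd = 147; 3234 = 147·22.
Back-substitution yields 24843·(118) + 42483·(-69) = 147, so one solution is m = 118·22 = 2596, n = -69·22 = -1518.
Solutions in m differ by 42483/147 = 289; the one in [0, 289) is 2596 mod 289 = 284.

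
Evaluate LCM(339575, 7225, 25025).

339575 = 5² · 17² · 47; 7225 = 5² · 17²; 25025 = 5² · 7 · 11 · 13
lcm takes max exponent of each prime: 5² · 7 · 11 · 13 · 17² · 47 = 339914575

339914575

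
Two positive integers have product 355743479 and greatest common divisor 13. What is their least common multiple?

gcd·lcm = product, so lcm = 355743479/13 = 27364883.

27364883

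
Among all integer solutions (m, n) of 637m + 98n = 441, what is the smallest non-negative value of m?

gcd(637, 98) = 49 (Euclid: 637 = 6·98 + 49; 98 = 2·49 + 0), and 49 | 441.
Extended Euclid: 637·(1) + 98·(-6) = 49. Scale by 9: m₀ = 9.
General solution m = m₀ + 2t; reducing mod 2 gives m = 1 (and n = -2).

1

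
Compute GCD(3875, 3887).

Euclid: 3887 = 1·3875 + 12; 3875 = 322·12 + 11; 12 = 1·11 + 1; 11 = 11·1 + 0. Last nonzero remainder: 1.

1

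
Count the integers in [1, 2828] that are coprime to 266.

Prime factors of 266: 2, 7, 19. Count integers ≤ 2828 divisible by none of them.
By inclusion–exclusion: 2828 − ⌊2828/2⌋ − ⌊2828/7⌋ − ⌊2828/19⌋ + ⌊2828/14⌋ + ⌊2828/38⌋ + ⌊2828/133⌋ − ⌊2828/266⌋ = 1149.

1149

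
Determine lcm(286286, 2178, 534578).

5691651966

lcm(286286, 2178) = 286286·2178/gcd = 623530908/242 = 2576574
lcm(2576574, 534578) = 2576574·534578/gcd = 1377379775772/242 = 5691651966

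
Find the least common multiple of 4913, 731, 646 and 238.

56194894

4913 = 17³; 731 = 17 · 43; 646 = 2 · 17 · 19; 238 = 2 · 7 · 17
lcm takes max exponent of each prime: 2 · 7 · 17³ · 19 · 43 = 56194894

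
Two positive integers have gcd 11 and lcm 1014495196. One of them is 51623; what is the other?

216172

Using pq = gcd(p,q)·lcm(p,q) = 11·1014495196 = 11159447156, we get q = 11159447156/51623 = 216172.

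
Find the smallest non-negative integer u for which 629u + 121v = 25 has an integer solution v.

117

Euclid: 629 = 5·121 + 24; 121 = 5·24 + 1; 24 = 24·1 + 0 → gcd = 1; 25 = 1·25.
Back-substitution yields 629·(-5) + 121·(26) = 1, so one solution is u = -5·25 = -125, v = 26·25 = 650.
Solutions in u differ by 121/1 = 121; the one in [0, 121) is -125 mod 121 = 117.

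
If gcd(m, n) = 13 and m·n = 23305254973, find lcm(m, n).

gcd·lcm = product, so lcm = 23305254973/13 = 1792711921.

1792711921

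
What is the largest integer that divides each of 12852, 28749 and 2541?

gcd(12852, 28749): 28749 = 2·12852 + 3045; 12852 = 4·3045 + 672; 3045 = 4·672 + 357; 672 = 1·357 + 315; 357 = 1·315 + 42; 315 = 7·42 + 21; 42 = 2·21 + 0 → 21
gcd(21, 2541): 2541 = 121·21 + 0 → 21

21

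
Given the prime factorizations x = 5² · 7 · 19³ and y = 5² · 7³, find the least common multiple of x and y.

max exponent per prime: 5² · 7³ · 19³ = 58815925

58815925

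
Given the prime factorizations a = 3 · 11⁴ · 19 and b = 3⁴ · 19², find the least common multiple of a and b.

max exponent per prime: 3⁴ · 11⁴ · 19² = 428117481

428117481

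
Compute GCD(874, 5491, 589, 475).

874 = 2 · 19 · 23; 5491 = 17² · 19; 589 = 19 · 31; 475 = 5² · 19
gcd takes min exponent of each prime: 19 = 19

19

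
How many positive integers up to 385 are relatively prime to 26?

26 = 2·13. Inclusion–exclusion on these primes:
385 − ⌊385/2⌋ − ⌊385/13⌋ + ⌊385/26⌋ = 178

178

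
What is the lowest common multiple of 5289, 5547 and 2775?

210369975

5289 = 3 · 41 · 43; 5547 = 3 · 43²; 2775 = 3 · 5² · 37
lcm takes max exponent of each prime: 3 · 5² · 37 · 41 · 43² = 210369975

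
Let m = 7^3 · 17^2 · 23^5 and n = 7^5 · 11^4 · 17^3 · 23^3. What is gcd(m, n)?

1206078209

min exponent per shared prime: 7^3 · 17^2 · 23^3 = 1206078209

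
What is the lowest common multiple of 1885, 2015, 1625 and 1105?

24834875

1885 = 5 · 13 · 29; 2015 = 5 · 13 · 31; 1625 = 5³ · 13; 1105 = 5 · 13 · 17
lcm takes max exponent of each prime: 5³ · 13 · 17 · 29 · 31 = 24834875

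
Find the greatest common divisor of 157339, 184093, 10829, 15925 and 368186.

gcd(157339, 184093): 184093 = 1·157339 + 26754; 157339 = 5·26754 + 23569; 26754 = 1·23569 + 3185; 23569 = 7·3185 + 1274; 3185 = 2·1274 + 637; 1274 = 2·637 + 0 → 637
gcd(637, 10829): 10829 = 17·637 + 0 → 637
gcd(637, 15925): 15925 = 25·637 + 0 → 637
gcd(637, 368186): 368186 = 578·637 + 0 → 637

637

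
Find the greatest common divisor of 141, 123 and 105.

3

gcd(141, 123): 141 = 1·123 + 18; 123 = 6·18 + 15; 18 = 1·15 + 3; 15 = 5·3 + 0 → 3
gcd(3, 105): 105 = 35·3 + 0 → 3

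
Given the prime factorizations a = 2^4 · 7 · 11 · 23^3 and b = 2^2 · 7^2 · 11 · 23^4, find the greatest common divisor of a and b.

3747436

min exponent per shared prime: 2^2 · 7 · 11 · 23^3 = 3747436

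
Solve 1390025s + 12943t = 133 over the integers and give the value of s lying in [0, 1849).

Reduce mod 12943: 1390025s ≡ 133 (mod 12943). With g = gcd(1390025, 12943) = 7 dividing 133, divide through: 198575s ≡ 19 (mod 1849).
Since gcd(198575, 1849) = 1, s ≡ 19·(198575)⁻¹ ≡ 922 (mod 1849). Smallest non-negative: 922.

922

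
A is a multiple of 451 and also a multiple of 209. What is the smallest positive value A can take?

8569

451 = 11 · 41; 209 = 11 · 19
max exponents: 11 · 19 · 41 = 8569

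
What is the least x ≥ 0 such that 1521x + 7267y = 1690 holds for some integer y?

25

Euclid: 7267 = 4·1521 + 1183; 1521 = 1·1183 + 338; 1183 = 3·338 + 169; 338 = 2·169 + 0 → gcd = 169; 1690 = 169·10.
Back-substitution yields 1521·(-19) + 7267·(4) = 169, so one solution is x = -19·10 = -190, y = 4·10 = 40.
Solutions in x differ by 7267/169 = 43; the one in [0, 43) is -190 mod 43 = 25.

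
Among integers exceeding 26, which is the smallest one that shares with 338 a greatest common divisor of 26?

Multiples of 26 above 26: 26·2, 26·3, … . Need the cofactor coprime to 338/26 = 13.
Checking s = 2, 3, … the first with gcd(s, 13) = 1 is s = 2, giving 52.

52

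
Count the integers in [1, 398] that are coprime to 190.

Prime factors of 190: 2, 5, 19. Count integers ≤ 398 divisible by none of them.
By inclusion–exclusion: 398 − ⌊398/2⌋ − ⌊398/5⌋ − ⌊398/19⌋ + ⌊398/10⌋ + ⌊398/38⌋ + ⌊398/95⌋ − ⌊398/190⌋ = 151.

151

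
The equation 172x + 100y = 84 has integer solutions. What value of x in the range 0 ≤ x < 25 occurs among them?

22

Euclid: 172 = 1·100 + 72; 100 = 1·72 + 28; 72 = 2·28 + 16; 28 = 1·16 + 12; 16 = 1·12 + 4; 12 = 3·4 + 0 → gcd = 4; 84 = 4·21.
Back-substitution yields 172·(7) + 100·(-12) = 4, so one solution is x = 7·21 = 147, y = -12·21 = -252.
Solutions in x differ by 100/4 = 25; the one in [0, 25) is 147 mod 25 = 22.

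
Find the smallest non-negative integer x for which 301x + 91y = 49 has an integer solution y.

Reduce mod 91: 301x ≡ 49 (mod 91). With g = gcd(301, 91) = 7 dividing 49, divide through: 43x ≡ 7 (mod 13).
Since gcd(43, 13) = 1, x ≡ 7·(43)⁻¹ ≡ 5 (mod 13). Smallest non-negative: 5.

5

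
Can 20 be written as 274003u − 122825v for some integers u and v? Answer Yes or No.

Yes

gcd(274003, 122825): 274003 = 2·122825 + 28353; 122825 = 4·28353 + 9413; 28353 = 3·9413 + 114; 9413 = 82·114 + 65; 114 = 1·65 + 49; 65 = 1·49 + 16; 49 = 3·16 + 1; 16 = 16·1 + 0 → 1
1 divides 20, so a solution exists.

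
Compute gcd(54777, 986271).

Euclid: 986271 = 18·54777 + 285; 54777 = 192·285 + 57; 285 = 5·57 + 0. Last nonzero remainder: 57.

57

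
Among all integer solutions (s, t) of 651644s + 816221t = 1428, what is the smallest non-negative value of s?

Reduce mod 816221: 651644s ≡ 1428 (mod 816221). With g = gcd(651644, 816221) = 119 dividing 1428, divide through: 5476s ≡ 12 (mod 6859).
Since gcd(5476, 6859) = 1, s ≡ 12·(5476)⁻¹ ≡ 6368 (mod 6859). Smallest non-negative: 6368.

6368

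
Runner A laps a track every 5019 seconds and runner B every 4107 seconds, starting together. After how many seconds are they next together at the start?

5019 = 3 · 7 · 239; 4107 = 3 · 37²
max exponents: 3 · 7 · 37² · 239 = 6871011

6871011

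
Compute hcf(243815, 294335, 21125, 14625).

5

gcd(243815, 294335): 294335 = 1·243815 + 50520; 243815 = 4·50520 + 41735; 50520 = 1·41735 + 8785; 41735 = 4·8785 + 6595; 8785 = 1·6595 + 2190; 6595 = 3·2190 + 25; 2190 = 87·25 + 15; 25 = 1·15 + 10; 15 = 1·10 + 5; 10 = 2·5 + 0 → 5
gcd(5, 21125): 21125 = 4225·5 + 0 → 5
gcd(5, 14625): 14625 = 2925·5 + 0 → 5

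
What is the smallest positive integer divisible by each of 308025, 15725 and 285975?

6655496175

308025 = 3² · 5² · 37²; 15725 = 5² · 17 · 37; 285975 = 3² · 5² · 31 · 41
lcm takes max exponent of each prime: 3² · 5² · 17 · 31 · 37² · 41 = 6655496175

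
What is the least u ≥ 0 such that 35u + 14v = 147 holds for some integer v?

gcd(35, 14) = 7 (Euclid: 35 = 2·14 + 7; 14 = 2·7 + 0), and 7 | 147.
Extended Euclid: 35·(1) + 14·(-2) = 7. Scale by 21: u₀ = 21.
General solution u = u₀ + 2t; reducing mod 2 gives u = 1 (and v = 8).

1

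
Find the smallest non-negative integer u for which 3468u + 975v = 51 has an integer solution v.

282

Euclid: 3468 = 3·975 + 543; 975 = 1·543 + 432; 543 = 1·432 + 111; 432 = 3·111 + 99; 111 = 1·99 + 12; 99 = 8·12 + 3; 12 = 4·3 + 0 → gcd = 3; 51 = 3·17.
Back-substitution yields 3468·(-79) + 975·(281) = 3, so one solution is u = -79·17 = -1343, v = 281·17 = 4777.
Solutions in u differ by 975/3 = 325; the one in [0, 325) is -1343 mod 325 = 282.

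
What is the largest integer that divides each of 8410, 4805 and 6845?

8410 = 2 · 5 · 29²; 4805 = 5 · 31²; 6845 = 5 · 37²
gcd takes min exponent of each prime: 5 = 5

5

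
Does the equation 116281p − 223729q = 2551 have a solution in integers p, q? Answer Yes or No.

By Bézout, 116281p − 223729q = 2551 has integer solutions iff gcd(116281, 223729) | 2551.
Euclid: 223729 = 1·116281 + 107448; 116281 = 1·107448 + 8833; 107448 = 12·8833 + 1452; 8833 = 6·1452 + 121; 1452 = 12·121 + 0. gcd = 121; 2551 mod 121 = 10. No.

No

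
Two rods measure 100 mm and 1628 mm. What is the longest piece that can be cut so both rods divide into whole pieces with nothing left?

4

100 = 2² · 5²
1628 = 2² · 11 · 37
Common: 2² = 4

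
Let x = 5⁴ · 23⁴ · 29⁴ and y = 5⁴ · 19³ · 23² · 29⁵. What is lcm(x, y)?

max exponent per prime: 5⁴ · 19³ · 23⁴ · 29⁵ = 24606064255057769375

24606064255057769375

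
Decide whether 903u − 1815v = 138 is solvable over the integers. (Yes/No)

Yes

gcd(903, 1815): 1815 = 2·903 + 9; 903 = 100·9 + 3; 9 = 3·3 + 0 → 3
3 divides 138, so a solution exists.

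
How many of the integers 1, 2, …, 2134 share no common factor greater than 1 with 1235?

1235 = 5·13·19. Inclusion–exclusion on these primes:
2134 − ⌊2134/5⌋ − ⌊2134/13⌋ − ⌊2134/19⌋ + ⌊2134/65⌋ + ⌊2134/95⌋ + ⌊2134/247⌋ − ⌊2134/1235⌋ = 1493

1493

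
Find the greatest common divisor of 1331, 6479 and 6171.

1331 = 11³; 6479 = 11 · 19 · 31; 6171 = 3 · 11² · 17
gcd takes min exponent of each prime: 11 = 11

11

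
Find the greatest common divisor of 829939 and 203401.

Euclid: 829939 = 4·203401 + 16335; 203401 = 12·16335 + 7381; 16335 = 2·7381 + 1573; 7381 = 4·1573 + 1089; 1573 = 1·1089 + 484; 1089 = 2·484 + 121; 484 = 4·121 + 0. Last nonzero remainder: 121.

121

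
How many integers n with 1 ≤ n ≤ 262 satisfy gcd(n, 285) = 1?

133

Prime factors of 285: 3, 5, 19. Count integers ≤ 262 divisible by none of them.
By inclusion–exclusion: 262 − ⌊262/3⌋ − ⌊262/5⌋ − ⌊262/19⌋ + ⌊262/15⌋ + ⌊262/57⌋ + ⌊262/95⌋ − ⌊262/285⌋ = 133.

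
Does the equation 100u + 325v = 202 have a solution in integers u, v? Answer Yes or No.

No

gcd(100, 325): 325 = 3·100 + 25; 100 = 4·25 + 0 → 25
25 does not divide 202, so a solution does not exist.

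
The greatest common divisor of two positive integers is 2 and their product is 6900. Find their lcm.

3450

gcd·lcm = product, so lcm = 6900/2 = 3450.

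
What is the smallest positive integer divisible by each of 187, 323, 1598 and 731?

187 = 11 · 17; 323 = 17 · 19; 1598 = 2 · 17 · 47; 731 = 17 · 43
lcm takes max exponent of each prime: 2 · 11 · 17 · 19 · 43 · 47 = 14361226

14361226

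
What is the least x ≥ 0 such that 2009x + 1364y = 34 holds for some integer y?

Reduce mod 1364: 2009x ≡ 34 (mod 1364). With g = gcd(2009, 1364) = 1 dividing 34, divide through: 2009x ≡ 34 (mod 1364).
Since gcd(2009, 1364) = 1, x ≡ 34·(2009)⁻¹ ≡ 294 (mod 1364). Smallest non-negative: 294.

294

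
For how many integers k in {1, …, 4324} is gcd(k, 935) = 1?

935 = 5·11·17. Inclusion–exclusion on these primes:
4324 − ⌊4324/5⌋ − ⌊4324/11⌋ − ⌊4324/17⌋ + ⌊4324/55⌋ + ⌊4324/85⌋ + ⌊4324/187⌋ − ⌊4324/935⌋ = 2960

2960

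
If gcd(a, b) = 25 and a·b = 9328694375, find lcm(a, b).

373147775

gcd·lcm = product, so lcm = 9328694375/25 = 373147775.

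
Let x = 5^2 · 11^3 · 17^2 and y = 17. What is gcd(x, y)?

min exponent per shared prime: 17 = 17

17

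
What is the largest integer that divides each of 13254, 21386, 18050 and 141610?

2

gcd(13254, 21386): 21386 = 1·13254 + 8132; 13254 = 1·8132 + 5122; 8132 = 1·5122 + 3010; 5122 = 1·3010 + 2112; 3010 = 1·2112 + 898; 2112 = 2·898 + 316; 898 = 2·316 + 266; 316 = 1·266 + 50; 266 = 5·50 + 16; 50 = 3·16 + 2; 16 = 8·2 + 0 → 2
gcd(2, 18050): 18050 = 9025·2 + 0 → 2
gcd(2, 141610): 141610 = 70805·2 + 0 → 2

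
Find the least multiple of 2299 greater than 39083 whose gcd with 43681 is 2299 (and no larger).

43681 = 2299·19. Any x with gcd(x, 43681) = 2299 is a multiple of 2299, say 2299s, with s coprime to 19.
Need s > 39083/2299, so s ≥ 18. First s ≥ 18 with gcd(s, 19) = 1 is s = 18. Thus x = 2299·18 = 41382.

41382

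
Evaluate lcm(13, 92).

gcd first: 92 = 7·13 + 1; 13 = 13·1 + 0 → gcd = 1
lcm = 13·92/gcd = 1196/1 = 1196

1196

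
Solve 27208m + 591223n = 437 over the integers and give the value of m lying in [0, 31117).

12625

Euclid: 591223 = 21·27208 + 19855; 27208 = 1·19855 + 7353; 19855 = 2·7353 + 5149; 7353 = 1·5149 + 2204; 5149 = 2·2204 + 741; 2204 = 2·741 + 722; 741 = 1·722 + 19; 722 = 38·19 + 0 → gcd = 19; 437 = 19·23.
Back-substitution yields 27208·(-804) + 591223·(37) = 19, so one solution is m = -804·23 = -18492, n = 37·23 = 851.
Solutions in m differ by 591223/19 = 31117; the one in [0, 31117) is -18492 mod 31117 = 12625.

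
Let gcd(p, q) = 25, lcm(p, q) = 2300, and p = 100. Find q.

p·q = gcd·lcm = 25·2300 = 57500, so q = 57500/100 = 575.

575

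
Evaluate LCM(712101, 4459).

244250643

gcd first: 712101 = 159·4459 + 3120; 4459 = 1·3120 + 1339; 3120 = 2·1339 + 442; 1339 = 3·442 + 13; 442 = 34·13 + 0 → gcd = 13
lcm = 712101·4459/gcd = 3175258359/13 = 244250643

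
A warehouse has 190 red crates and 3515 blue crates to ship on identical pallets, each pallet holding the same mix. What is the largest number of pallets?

95

190 = 2 · 5 · 19
3515 = 5 · 19 · 37
Common: 5 · 19 = 95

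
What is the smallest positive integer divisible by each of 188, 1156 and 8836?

188 = 2² · 47; 1156 = 2² · 17²; 8836 = 2² · 47²
lcm takes max exponent of each prime: 2² · 17² · 47² = 2553604

2553604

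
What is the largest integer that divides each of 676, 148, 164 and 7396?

676 = 2² · 13²; 148 = 2² · 37; 164 = 2² · 41; 7396 = 2² · 43²
gcd takes min exponent of each prime: 2² = 4

4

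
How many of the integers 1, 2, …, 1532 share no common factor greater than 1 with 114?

Prime factors of 114: 2, 3, 19. Count integers ≤ 1532 divisible by none of them.
By inclusion–exclusion: 1532 − ⌊1532/2⌋ − ⌊1532/3⌋ − ⌊1532/19⌋ + ⌊1532/6⌋ + ⌊1532/38⌋ + ⌊1532/57⌋ − ⌊1532/114⌋ = 484.

484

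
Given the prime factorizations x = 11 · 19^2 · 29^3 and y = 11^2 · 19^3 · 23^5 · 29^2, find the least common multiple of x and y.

max exponent per prime: 11^2 · 19^3 · 23^5 · 29^3 = 130280479090274953

130280479090274953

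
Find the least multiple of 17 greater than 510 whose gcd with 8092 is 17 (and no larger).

527

gcd(a, 8092) = 17 forces 17 | a; write a = 17s. Then gcd(17s, 17·476) = 17·gcd(s, 476), so need gcd(s, 476) = 1.
17s > 510 gives s ≥ 31. The least s ≥ 31 coprime to 476 is 31, so a = 17·31 = 527.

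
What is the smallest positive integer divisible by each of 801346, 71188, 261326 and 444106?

535822267503796

801346 = 2 · 7² · 13 · 17 · 37; 71188 = 2² · 13 · 37²; 261326 = 2 · 13 · 19 · 23²; 444106 = 2 · 13 · 19 · 29 · 31
lcm takes max exponent of each prime: 2² · 7² · 13 · 17 · 19 · 23² · 29 · 31 · 37² = 535822267503796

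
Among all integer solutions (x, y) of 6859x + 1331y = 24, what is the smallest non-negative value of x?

235

gcd(6859, 1331) = 1 (Euclid: 6859 = 5·1331 + 204; 1331 = 6·204 + 107; 204 = 1·107 + 97; 107 = 1·97 + 10; 97 = 9·10 + 7; 10 = 1·7 + 3; 7 = 2·3 + 1; 3 = 3·1 + 0), and 1 | 24.
Extended Euclid: 6859·(398) + 1331·(-2051) = 1. Scale by 24: x₀ = 9552.
General solution x = x₀ + 1331t; reducing mod 1331 gives x = 235 (and y = -1211).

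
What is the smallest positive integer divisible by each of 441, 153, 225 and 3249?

441 = 3² · 7²; 153 = 3² · 17; 225 = 3² · 5²; 3249 = 3² · 19²
lcm takes max exponent of each prime: 3² · 5² · 7² · 17 · 19² = 67660425

67660425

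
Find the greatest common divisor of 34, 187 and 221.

17

gcd(34, 187): 187 = 5·34 + 17; 34 = 2·17 + 0 → 17
gcd(17, 221): 221 = 13·17 + 0 → 17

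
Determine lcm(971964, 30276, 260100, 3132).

610952271300

971964 = 2² · 3² · 7² · 19 · 29; 30276 = 2² · 3² · 29²; 260100 = 2² · 3² · 5² · 17²; 3132 = 2² · 3³ · 29
lcm takes max exponent of each prime: 2² · 3³ · 5² · 7² · 17² · 19 · 29² = 610952271300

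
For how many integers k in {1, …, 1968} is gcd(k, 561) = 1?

1123

Prime factors of 561: 3, 11, 17. Count integers ≤ 1968 divisible by none of them.
By inclusion–exclusion: 1968 − ⌊1968/3⌋ − ⌊1968/11⌋ − ⌊1968/17⌋ + ⌊1968/33⌋ + ⌊1968/51⌋ + ⌊1968/187⌋ − ⌊1968/561⌋ = 1123.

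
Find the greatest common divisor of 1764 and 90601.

49

1764 = 2² · 3² · 7²
90601 = 7² · 43²
Common: 7² = 49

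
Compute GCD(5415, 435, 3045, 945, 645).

15

gcd(5415, 435): 5415 = 12·435 + 195; 435 = 2·195 + 45; 195 = 4·45 + 15; 45 = 3·15 + 0 → 15
gcd(15, 3045): 3045 = 203·15 + 0 → 15
gcd(15, 945): 945 = 63·15 + 0 → 15
gcd(15, 645): 645 = 43·15 + 0 → 15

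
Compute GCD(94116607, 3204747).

169

Euclid: 94116607 = 29·3204747 + 1178944; 3204747 = 2·1178944 + 846859; 1178944 = 1·846859 + 332085; 846859 = 2·332085 + 182689; 332085 = 1·182689 + 149396; 182689 = 1·149396 + 33293; 149396 = 4·33293 + 16224; 33293 = 2·16224 + 845; 16224 = 19·845 + 169; 845 = 5·169 + 0. Last nonzero remainder: 169.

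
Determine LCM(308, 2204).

169708

308 = 2² · 7 · 11; 2204 = 2² · 19 · 29
max exponents: 2² · 7 · 11 · 19 · 29 = 169708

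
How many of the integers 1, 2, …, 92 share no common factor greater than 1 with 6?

31

Prime factors of 6: 2, 3. Count integers ≤ 92 divisible by none of them.
By inclusion–exclusion: 92 − ⌊92/2⌋ − ⌊92/3⌋ + ⌊92/6⌋ = 31.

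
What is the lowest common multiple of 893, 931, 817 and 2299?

893 = 19 · 47; 931 = 7² · 19; 817 = 19 · 43; 2299 = 11² · 19
lcm takes max exponent of each prime: 7² · 11² · 19 · 43 · 47 = 227667671

227667671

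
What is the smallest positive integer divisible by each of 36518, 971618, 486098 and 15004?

36518 = 2 · 19 · 31²; 971618 = 2 · 17² · 41²; 486098 = 2 · 17² · 29²; 15004 = 2² · 11² · 31
lcm takes max exponent of each prime: 2² · 11² · 17² · 19 · 29² · 31² · 41² = 3610637615124364

3610637615124364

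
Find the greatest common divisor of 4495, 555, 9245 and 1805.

gcd(4495, 555): 4495 = 8·555 + 55; 555 = 10·55 + 5; 55 = 11·5 + 0 → 5
gcd(5, 9245): 9245 = 1849·5 + 0 → 5
gcd(5, 1805): 1805 = 361·5 + 0 → 5

5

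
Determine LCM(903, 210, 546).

903 = 3 · 7 · 43; 210 = 2 · 3 · 5 · 7; 546 = 2 · 3 · 7 · 13
lcm takes max exponent of each prime: 2 · 3 · 5 · 7 · 13 · 43 = 117390

117390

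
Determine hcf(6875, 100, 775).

25

6875 = 5⁴ · 11; 100 = 2² · 5²; 775 = 5² · 31
gcd takes min exponent of each prime: 5² = 25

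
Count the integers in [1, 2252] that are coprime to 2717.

2717 = 11·13·19. Inclusion–exclusion on these primes:
2252 − ⌊2252/11⌋ − ⌊2252/13⌋ − ⌊2252/19⌋ + ⌊2252/143⌋ + ⌊2252/209⌋ + ⌊2252/247⌋ − ⌊2252/2717⌋ = 1791

1791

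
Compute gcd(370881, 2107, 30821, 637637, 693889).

49

gcd(370881, 2107): 370881 = 176·2107 + 49; 2107 = 43·49 + 0 → 49
gcd(49, 30821): 30821 = 629·49 + 0 → 49
gcd(49, 637637): 637637 = 13013·49 + 0 → 49
gcd(49, 693889): 693889 = 14161·49 + 0 → 49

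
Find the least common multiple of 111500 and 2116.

58983500

gcd first: 111500 = 52·2116 + 1468; 2116 = 1·1468 + 648; 1468 = 2·648 + 172; 648 = 3·172 + 132; 172 = 1·132 + 40; 132 = 3·40 + 12; 40 = 3·12 + 4; 12 = 3·4 + 0 → gcd = 4
lcm = 111500·2116/gcd = 235934000/4 = 58983500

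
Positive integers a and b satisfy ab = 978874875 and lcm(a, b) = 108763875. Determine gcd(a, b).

From gcd × lcm = ab: gcd = 978874875 / 108763875 = 9.

9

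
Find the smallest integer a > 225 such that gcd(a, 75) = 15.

240

Multiples of 15 above 225: 15·16, 15·17, … . Need the cofactor coprime to 75/15 = 5.
Checking s = 16, 17, … the first with gcd(s, 5) = 1 is s = 16, giving 240.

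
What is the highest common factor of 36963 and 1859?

1

Euclid: 36963 = 19·1859 + 1642; 1859 = 1·1642 + 217; 1642 = 7·217 + 123; 217 = 1·123 + 94; 123 = 1·94 + 29; 94 = 3·29 + 7; 29 = 4·7 + 1; 7 = 7·1 + 0. Last nonzero remainder: 1.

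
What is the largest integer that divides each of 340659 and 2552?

11

340659 = 3³ · 11 · 31 · 37
2552 = 2³ · 11 · 29
Common: 11 = 11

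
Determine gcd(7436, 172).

4

7436 = 2² · 11 · 13²
172 = 2² · 43
Common: 2² = 4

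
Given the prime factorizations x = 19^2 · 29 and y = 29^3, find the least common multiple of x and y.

8804429

max exponent per prime: 19^2 · 29^3 = 8804429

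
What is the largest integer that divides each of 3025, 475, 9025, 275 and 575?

25

3025 = 5² · 11²; 475 = 5² · 19; 9025 = 5² · 19²; 275 = 5² · 11; 575 = 5² · 23
gcd takes min exponent of each prime: 5² = 25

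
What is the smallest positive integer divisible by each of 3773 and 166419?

3773 = 7³ · 11; 166419 = 3² · 11 · 41²
max exponents: 3² · 7³ · 11 · 41² = 57081717

57081717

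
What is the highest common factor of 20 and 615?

5

Euclid: 615 = 30·20 + 15; 20 = 1·15 + 5; 15 = 3·5 + 0. Last nonzero remainder: 5.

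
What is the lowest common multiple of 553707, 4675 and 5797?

429122925

lcm(553707, 4675) = 553707·4675/gcd = 2588580225/187 = 13842675
lcm(13842675, 5797) = 13842675·5797/gcd = 80245986975/187 = 429122925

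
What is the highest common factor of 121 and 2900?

Euclid: 2900 = 23·121 + 117; 121 = 1·117 + 4; 117 = 29·4 + 1; 4 = 4·1 + 0. Last nonzero remainder: 1.

1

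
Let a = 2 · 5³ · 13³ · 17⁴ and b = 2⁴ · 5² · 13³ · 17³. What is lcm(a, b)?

366991274000

max exponent per prime: 2⁴ · 5³ · 13³ · 17⁴ = 366991274000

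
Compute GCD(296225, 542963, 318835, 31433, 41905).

17

gcd(296225, 542963): 542963 = 1·296225 + 246738; 296225 = 1·246738 + 49487; 246738 = 4·49487 + 48790; 49487 = 1·48790 + 697; 48790 = 70·697 + 0 → 697
gcd(697, 318835): 318835 = 457·697 + 306; 697 = 2·306 + 85; 306 = 3·85 + 51; 85 = 1·51 + 34; 51 = 1·34 + 17; 34 = 2·17 + 0 → 17
gcd(17, 31433): 31433 = 1849·17 + 0 → 17
gcd(17, 41905): 41905 = 2465·17 + 0 → 17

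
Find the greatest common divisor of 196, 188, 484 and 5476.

196 = 2² · 7²; 188 = 2² · 47; 484 = 2² · 11²; 5476 = 2² · 37²
gcd takes min exponent of each prime: 2² = 4

4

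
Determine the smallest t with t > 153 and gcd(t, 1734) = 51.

Multiples of 51 above 153: 51·4, 51·5, … . Need the cofactor coprime to 1734/51 = 34.
Checking s = 4, 5, … the first with gcd(s, 34) = 1 is s = 5, giving 255.

255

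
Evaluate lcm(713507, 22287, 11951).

713507 = 17 · 19 · 47²; 22287 = 3 · 17 · 19 · 23; 11951 = 17 · 19 · 37
lcm takes max exponent of each prime: 3 · 17 · 19 · 23 · 37 · 47² = 1821583371

1821583371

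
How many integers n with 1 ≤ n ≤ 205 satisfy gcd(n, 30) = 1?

55

Prime factors of 30: 2, 3, 5. Count integers ≤ 205 divisible by none of them.
By inclusion–exclusion: 205 − ⌊205/2⌋ − ⌊205/3⌋ − ⌊205/5⌋ + ⌊205/6⌋ + ⌊205/10⌋ + ⌊205/15⌋ − ⌊205/30⌋ = 55.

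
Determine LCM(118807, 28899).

1069263

118807 = 13² · 19 · 37; 28899 = 3² · 13² · 19
max exponents: 3² · 13² · 19 · 37 = 1069263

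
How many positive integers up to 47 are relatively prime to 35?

Prime factors of 35: 5, 7. Count integers ≤ 47 divisible by none of them.
By inclusion–exclusion: 47 − ⌊47/5⌋ − ⌊47/7⌋ + ⌊47/35⌋ = 33.

33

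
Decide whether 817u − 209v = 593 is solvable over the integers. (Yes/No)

gcd(817, 209): 817 = 3·209 + 190; 209 = 1·190 + 19; 190 = 10·19 + 0 → 19
19 does not divide 593, so a solution does not exist.

No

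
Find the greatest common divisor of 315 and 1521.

9

Euclid: 1521 = 4·315 + 261; 315 = 1·261 + 54; 261 = 4·54 + 45; 54 = 1·45 + 9; 45 = 5·9 + 0. Last nonzero remainder: 9.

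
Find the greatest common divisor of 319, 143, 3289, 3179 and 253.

319 = 11 · 29; 143 = 11 · 13; 3289 = 11 · 13 · 23; 3179 = 11 · 17²; 253 = 11 · 23
gcd takes min exponent of each prime: 11 = 11

11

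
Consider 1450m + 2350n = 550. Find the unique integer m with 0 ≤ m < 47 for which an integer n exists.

Euclid: 2350 = 1·1450 + 900; 1450 = 1·900 + 550; 900 = 1·550 + 350; 550 = 1·350 + 200; 350 = 1·200 + 150; 200 = 1·150 + 50; 150 = 3·50 + 0 → gcd = 50; 550 = 50·11.
Back-substitution yields 1450·(13) + 2350·(-8) = 50, so one solution is m = 13·11 = 143, n = -8·11 = -88.
Solutions in m differ by 2350/50 = 47; the one in [0, 47) is 143 mod 47 = 2.

2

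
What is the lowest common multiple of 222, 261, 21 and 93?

lcm(222, 261) = 222·261/gcd = 57942/3 = 19314
lcm(19314, 21) = 19314·21/gcd = 405594/3 = 135198
lcm(135198, 93) = 135198·93/gcd = 12573414/3 = 4191138

4191138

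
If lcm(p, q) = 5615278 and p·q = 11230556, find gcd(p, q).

From gcd × lcm = pq: gcd = 11230556 / 5615278 = 2.

2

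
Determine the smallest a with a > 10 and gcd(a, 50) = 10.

gcd(a, 50) = 10 forces 10 | a; write a = 10s. Then gcd(10s, 10·5) = 10·gcd(s, 5), so need gcd(s, 5) = 1.
10s > 10 gives s ≥ 2. The least s ≥ 2 coprime to 5 is 2, so a = 10·2 = 20.

20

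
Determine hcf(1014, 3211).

169

1014 = 2 · 3 · 13²
3211 = 13² · 19
Common: 13² = 169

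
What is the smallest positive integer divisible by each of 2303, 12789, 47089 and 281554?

2303 = 7² · 47; 12789 = 3² · 7² · 29; 47089 = 7² · 31²; 281554 = 2 · 7² · 13² · 17
lcm takes max exponent of each prime: 2 · 3² · 7² · 13² · 17 · 29 · 31² · 47 = 3319123824198

3319123824198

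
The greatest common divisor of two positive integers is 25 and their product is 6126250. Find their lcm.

Since gcd(m,n)·lcm(m,n) = mn, lcm = 6126250/25 = 245050.

245050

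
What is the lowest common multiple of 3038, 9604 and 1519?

297724

3038 = 2 · 7² · 31; 9604 = 2² · 7⁴; 1519 = 7² · 31
lcm takes max exponent of each prime: 2² · 7⁴ · 31 = 297724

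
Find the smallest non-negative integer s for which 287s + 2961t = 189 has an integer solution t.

Euclid: 2961 = 10·287 + 91; 287 = 3·91 + 14; 91 = 6·14 + 7; 14 = 2·7 + 0 → gcd = 7; 189 = 7·27.
Back-substitution yields 287·(-196) + 2961·(19) = 7, so one solution is s = -196·27 = -5292, t = 19·27 = 513.
Solutions in s differ by 2961/7 = 423; the one in [0, 423) is -5292 mod 423 = 207.

207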